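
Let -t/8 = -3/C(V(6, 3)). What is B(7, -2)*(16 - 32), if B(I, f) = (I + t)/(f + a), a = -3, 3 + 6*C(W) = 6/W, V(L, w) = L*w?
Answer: -752/5 ≈ -150.40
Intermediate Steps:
C(W) = -½ + 1/W (C(W) = -½ + (6/W)/6 = -½ + 1/W)
t = -54 (t = -(-24)/((2 - 6*3)/(2*((6*3)))) = -(-24)/((½)*(2 - 1*18)/18) = -(-24)/((½)*(1/18)*(2 - 18)) = -(-24)/((½)*(1/18)*(-16)) = -(-24)/(-4/9) = -(-24)*(-9)/4 = -8*27/4 = -54)
B(I, f) = (-54 + I)/(-3 + f) (B(I, f) = (I - 54)/(f - 3) = (-54 + I)/(-3 + f))
B(7, -2)*(16 - 32) = ((-54 + 7)/(-3 - 2))*(16 - 32) = (-47/(-5))*(-16) = -⅕*(-47)*(-16) = (47/5)*(-16) = -752/5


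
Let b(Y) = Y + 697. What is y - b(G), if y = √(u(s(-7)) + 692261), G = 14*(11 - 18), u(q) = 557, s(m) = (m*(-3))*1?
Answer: -599 + √692818 ≈ 233.36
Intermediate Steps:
s(m) = -3*m (s(m) = -3*m*1 = -3*m)
G = -98 (G = 14*(-7) = -98)
y = √692818 (y = √(557 + 692261) = √692818 ≈ 832.36)
b(Y) = 697 + Y
y - b(G) = √692818 - (697 - 98) = √692818 - 1*599 = √692818 - 599 = -599 + √692818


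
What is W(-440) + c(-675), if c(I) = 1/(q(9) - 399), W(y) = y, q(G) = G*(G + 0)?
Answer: -139921/318 ≈ -440.00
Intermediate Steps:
q(G) = G² (q(G) = G*G = G²)
c(I) = -1/318 (c(I) = 1/(9² - 399) = 1/(81 - 399) = 1/(-318) = -1/318)
W(-440) + c(-675) = -440 - 1/318 = -139921/318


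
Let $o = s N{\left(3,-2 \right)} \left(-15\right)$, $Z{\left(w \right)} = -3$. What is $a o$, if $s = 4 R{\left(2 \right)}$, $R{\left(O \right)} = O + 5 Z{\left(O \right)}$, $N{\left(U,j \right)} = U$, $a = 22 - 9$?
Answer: $30420$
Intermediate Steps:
$a = 13$ ($a = 22 - 9 = 13$)
$R{\left(O \right)} = -15 + O$ ($R{\left(O \right)} = O + 5 \left(-3\right) = O - 15 = -15 + O$)
$s = -52$ ($s = 4 \left(-15 + 2\right) = 4 \left(-13\right) = -52$)
$o = 2340$ ($o = \left(-52\right) 3 \left(-15\right) = \left(-156\right) \left(-15\right) = 2340$)
$a o = 13 \cdot 2340 = 30420$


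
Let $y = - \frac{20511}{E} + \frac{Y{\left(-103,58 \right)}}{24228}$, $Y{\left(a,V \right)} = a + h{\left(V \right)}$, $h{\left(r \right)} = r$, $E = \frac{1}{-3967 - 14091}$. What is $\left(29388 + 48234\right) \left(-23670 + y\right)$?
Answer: $\frac{38695335529639161}{1346} \approx 2.8748 \cdot 10^{13}$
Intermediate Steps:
$E = - \frac{1}{18058}$ ($E = \frac{1}{-18058} = - \frac{1}{18058} \approx -5.5377 \cdot 10^{-5}$)
$Y{\left(a,V \right)} = V + a$ ($Y{\left(a,V \right)} = a + V = V + a$)
$y = \frac{997083521491}{2692}$ ($y = - \frac{20511}{- \frac{1}{18058}} + \frac{58 - 103}{24228} = \left(-20511\right) \left(-18058\right) - \frac{5}{2692} = 370387638 - \frac{5}{2692} = \frac{997083521491}{2692} \approx 3.7039 \cdot 10^{8}$)
$\left(29388 + 48234\right) \left(-23670 + y\right) = \left(29388 + 48234\right) \left(-23670 + \frac{997083521491}{2692}\right) = 77622 \cdot \frac{997019801851}{2692} = \frac{38695335529639161}{1346}$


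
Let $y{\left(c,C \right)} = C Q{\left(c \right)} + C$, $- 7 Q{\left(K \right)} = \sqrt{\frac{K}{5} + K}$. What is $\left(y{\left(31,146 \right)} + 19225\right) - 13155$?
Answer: $6216 - \frac{146 \sqrt{930}}{35} \approx 6088.8$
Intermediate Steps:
$Q{\left(K \right)} = - \frac{\sqrt{30} \sqrt{K}}{35}$ ($Q{\left(K \right)} = - \frac{\sqrt{\frac{K}{5} + K}}{7} = - \frac{\sqrt{\frac{6 K}{5}}}{7} = - \frac{\frac{1}{5} \sqrt{30} \sqrt{K}}{7} = - \frac{\sqrt{30} \sqrt{K}}{35}$)
$y{\left(c,C \right)} = C - \frac{C \sqrt{30} \sqrt{c}}{35}$ ($y{\left(c,C \right)} = C \left(- \frac{\sqrt{30} \sqrt{c}}{35}\right) + C = - \frac{C \sqrt{30} \sqrt{c}}{35} + C = C - \frac{C \sqrt{30} \sqrt{c}}{35}$)
$\left(y{\left(31,146 \right)} + 19225\right) - 13155 = \left(\frac{1}{35} \cdot 146 \left(35 - \sqrt{30} \sqrt{31}\right) + 19225\right) - 13155 = \left(\frac{1}{35} \cdot 146 \left(35 - \sqrt{930}\right) + 19225\right) - 13155 = \left(\left(146 - \frac{146 \sqrt{930}}{35}\right) + 19225\right) - 13155 = \left(19371 - \frac{146 \sqrt{930}}{35}\right) - 13155 = 6216 - \frac{146 \sqrt{930}}{35}$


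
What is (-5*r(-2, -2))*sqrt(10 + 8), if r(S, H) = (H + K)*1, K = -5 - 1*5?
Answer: 180*sqrt(2) ≈ 254.56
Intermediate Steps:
K = -10 (K = -5 - 5 = -10)
r(S, H) = -10 + H (r(S, H) = (H - 10)*1 = (-10 + H)*1 = -10 + H)
(-5*r(-2, -2))*sqrt(10 + 8) = (-5*(-10 - 2))*sqrt(10 + 8) = (-5*(-12))*sqrt(18) = 60*(3*sqrt(2)) = 180*sqrt(2)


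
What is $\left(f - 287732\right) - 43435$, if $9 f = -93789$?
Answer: $-341588$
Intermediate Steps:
$f = -10421$ ($f = \frac{1}{9} \left(-93789\right) = -10421$)
$\left(f - 287732\right) - 43435 = \left(-10421 - 287732\right) - 43435 = -298153 - 43435 = -341588$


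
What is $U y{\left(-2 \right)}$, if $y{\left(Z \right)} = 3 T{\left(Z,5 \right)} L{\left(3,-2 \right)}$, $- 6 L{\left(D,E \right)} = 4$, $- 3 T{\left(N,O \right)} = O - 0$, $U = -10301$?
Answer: $- \frac{103010}{3} \approx -34337.0$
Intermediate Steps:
$T{\left(N,O \right)} = - \frac{O}{3}$ ($T{\left(N,O \right)} = - \frac{O - 0}{3} = - \frac{O + 0}{3} = - \frac{O}{3}$)
$L{\left(D,E \right)} = - \frac{2}{3}$ ($L{\left(D,E \right)} = \left(- \frac{1}{6}\right) 4 = - \frac{2}{3}$)
$y{\left(Z \right)} = \frac{10}{3}$ ($y{\left(Z \right)} = 3 \left(\left(- \frac{1}{3}\right) 5\right) \left(- \frac{2}{3}\right) = 3 \left(- \frac{5}{3}\right) \left(- \frac{2}{3}\right) = \left(-5\right) \left(- \frac{2}{3}\right) = \frac{10}{3}$)
$U y{\left(-2 \right)} = \left(-10301\right) \frac{10}{3} = - \frac{103010}{3}$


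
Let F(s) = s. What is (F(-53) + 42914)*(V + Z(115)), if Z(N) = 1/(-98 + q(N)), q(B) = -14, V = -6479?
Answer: -4443148827/16 ≈ -2.7770e+8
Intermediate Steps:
Z(N) = -1/112 (Z(N) = 1/(-98 - 14) = 1/(-112) = -1/112)
(F(-53) + 42914)*(V + Z(115)) = (-53 + 42914)*(-6479 - 1/112) = 42861*(-725649/112) = -4443148827/16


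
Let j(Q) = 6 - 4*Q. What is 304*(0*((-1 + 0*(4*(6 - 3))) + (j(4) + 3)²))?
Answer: 0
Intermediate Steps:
304*(0*((-1 + 0*(4*(6 - 3))) + (j(4) + 3)²)) = 304*(0*((-1 + 0*(4*(6 - 3))) + ((6 - 4*4) + 3)²)) = 304*(0*((-1 + 0*(4*3)) + ((6 - 16) + 3)²)) = 304*(0*((-1 + 0*12) + (-10 + 3)²)) = 304*(0*((-1 + 0) + (-7)²)) = 304*(0*(-1 + 49)) = 304*(0*48) = 304*0 = 0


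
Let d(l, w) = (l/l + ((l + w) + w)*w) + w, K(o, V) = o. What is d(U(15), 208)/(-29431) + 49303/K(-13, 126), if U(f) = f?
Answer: -1452204734/382603 ≈ -3795.6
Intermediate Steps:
d(l, w) = 1 + w + w*(l + 2*w) (d(l, w) = (1 + (l + 2*w)*w) + w = (1 + w*(l + 2*w)) + w = 1 + w + w*(l + 2*w))
d(U(15), 208)/(-29431) + 49303/K(-13, 126) = (1 + 208 + 2*208**2 + 15*208)/(-29431) + 49303/(-13) = (1 + 208 + 2*43264 + 3120)*(-1/29431) + 49303*(-1/13) = (1 + 208 + 86528 + 3120)*(-1/29431) - 49303/13 = 89857*(-1/29431) - 49303/13 = -89857/29431 - 49303/13 = -1452204734/382603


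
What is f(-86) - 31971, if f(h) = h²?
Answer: -24575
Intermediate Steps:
f(-86) - 31971 = (-86)² - 31971 = 7396 - 31971 = -24575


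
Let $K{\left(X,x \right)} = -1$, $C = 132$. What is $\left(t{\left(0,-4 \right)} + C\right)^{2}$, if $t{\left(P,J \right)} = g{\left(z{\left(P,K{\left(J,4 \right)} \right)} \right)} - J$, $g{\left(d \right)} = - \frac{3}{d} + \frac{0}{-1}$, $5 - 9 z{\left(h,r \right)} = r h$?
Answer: $\frac{426409}{25} \approx 17056.0$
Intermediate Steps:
$z{\left(h,r \right)} = \frac{5}{9} - \frac{h r}{9}$ ($z{\left(h,r \right)} = \frac{5}{9} - \frac{r h}{9} = \frac{5}{9} - \frac{h r}{9}$)
$g{\left(d \right)} = - \frac{3}{d}$ ($g{\left(d \right)} = - \frac{3}{d} + 0 \left(-1\right) = - \frac{3}{d} + 0 = - \frac{3}{d}$)
$t{\left(P,J \right)} = - J - \frac{3}{\frac{5}{9} + \frac{P}{9}}$ ($t{\left(P,J \right)} = - \frac{3}{\frac{5}{9} - \frac{1}{9} P \left(-1\right)} - J = - \frac{3}{\frac{5}{9} + \frac{P}{9}} - J = - J - \frac{3}{\frac{5}{9} + \frac{P}{9}}$)
$\left(t{\left(0,-4 \right)} + C\right)^{2} = \left(- \frac{27 - 4 \left(5 + 0\right)}{5 + 0} + 132\right)^{2} = \left(- \frac{27 - 20}{5} + 132\right)^{2} = \left(\left(-1\right) \frac{1}{5} \left(27 - 20\right) + 132\right)^{2} = \left(\left(-1\right) \frac{1}{5} \cdot 7 + 132\right)^{2} = \left(- \frac{7}{5} + 132\right)^{2} = \left(\frac{653}{5}\right)^{2} = \frac{426409}{25}$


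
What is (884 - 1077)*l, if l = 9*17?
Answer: -29529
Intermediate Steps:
l = 153
(884 - 1077)*l = (884 - 1077)*153 = -193*153 = -29529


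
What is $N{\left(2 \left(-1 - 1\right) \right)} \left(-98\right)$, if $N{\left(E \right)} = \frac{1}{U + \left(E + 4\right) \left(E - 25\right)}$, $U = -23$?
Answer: $\frac{98}{23} \approx 4.2609$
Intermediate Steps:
$N{\left(E \right)} = \frac{1}{-23 + \left(-25 + E\right) \left(4 + E\right)}$ ($N{\left(E \right)} = \frac{1}{-23 + \left(E + 4\right) \left(E - 25\right)} = \frac{1}{-23 + \left(4 + E\right) \left(-25 + E\right)} = \frac{1}{-23 + \left(-25 + E\right) \left(4 + E\right)}$)
$N{\left(2 \left(-1 - 1\right) \right)} \left(-98\right) = \frac{1}{-123 + \left(2 \left(-1 - 1\right)\right)^{2} - 21 \cdot 2 \left(-1 - 1\right)} \left(-98\right) = \frac{1}{-123 + \left(2 \left(-2\right)\right)^{2} - 21 \cdot 2 \left(-2\right)} \left(-98\right) = \frac{1}{-123 + \left(-4\right)^{2} - -84} \left(-98\right) = \frac{1}{-123 + 16 + 84} \left(-98\right) = \frac{1}{-23} \left(-98\right) = \left(- \frac{1}{23}\right) \left(-98\right) = \frac{98}{23}$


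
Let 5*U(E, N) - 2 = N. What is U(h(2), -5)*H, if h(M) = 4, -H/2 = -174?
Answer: -1044/5 ≈ -208.80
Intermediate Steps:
H = 348 (H = -2*(-174) = 348)
U(E, N) = 2/5 + N/5
U(h(2), -5)*H = (2/5 + (1/5)*(-5))*348 = (2/5 - 1)*348 = -3/5*348 = -1044/5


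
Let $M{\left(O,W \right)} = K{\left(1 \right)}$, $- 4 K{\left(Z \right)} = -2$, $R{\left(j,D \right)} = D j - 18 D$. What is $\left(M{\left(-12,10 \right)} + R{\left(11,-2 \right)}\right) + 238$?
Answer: $\frac{505}{2} \approx 252.5$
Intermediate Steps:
$R{\left(j,D \right)} = - 18 D + D j$
$K{\left(Z \right)} = \frac{1}{2}$ ($K{\left(Z \right)} = \left(- \frac{1}{4}\right) \left(-2\right) = \frac{1}{2}$)
$M{\left(O,W \right)} = \frac{1}{2}$
$\left(M{\left(-12,10 \right)} + R{\left(11,-2 \right)}\right) + 238 = \left(\frac{1}{2} - 2 \left(-18 + 11\right)\right) + 238 = \left(\frac{1}{2} - -14\right) + 238 = \left(\frac{1}{2} + 14\right) + 238 = \frac{29}{2} + 238 = \frac{505}{2}$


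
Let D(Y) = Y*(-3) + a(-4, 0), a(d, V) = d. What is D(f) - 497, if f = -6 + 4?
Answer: -495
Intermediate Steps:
f = -2
D(Y) = -4 - 3*Y (D(Y) = Y*(-3) - 4 = -3*Y - 4 = -4 - 3*Y)
D(f) - 497 = (-4 - 3*(-2)) - 497 = (-4 + 6) - 497 = 2 - 497 = -495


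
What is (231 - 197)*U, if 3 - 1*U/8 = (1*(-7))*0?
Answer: 816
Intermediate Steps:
U = 24 (U = 24 - 8*1*(-7)*0 = 24 - (-56)*0 = 24 - 8*0 = 24 + 0 = 24)
(231 - 197)*U = (231 - 197)*24 = 34*24 = 816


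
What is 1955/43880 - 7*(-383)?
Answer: 23528847/8776 ≈ 2681.0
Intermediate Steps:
1955/43880 - 7*(-383) = 1955*(1/43880) + 2681 = 391/8776 + 2681 = 23528847/8776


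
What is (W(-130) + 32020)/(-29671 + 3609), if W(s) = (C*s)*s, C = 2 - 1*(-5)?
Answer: -75160/13031 ≈ -5.7678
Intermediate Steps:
C = 7 (C = 2 + 5 = 7)
W(s) = 7*s**2 (W(s) = (7*s)*s = 7*s**2)
(W(-130) + 32020)/(-29671 + 3609) = (7*(-130)**2 + 32020)/(-29671 + 3609) = (7*16900 + 32020)/(-26062) = (118300 + 32020)*(-1/26062) = 150320*(-1/26062) = -75160/13031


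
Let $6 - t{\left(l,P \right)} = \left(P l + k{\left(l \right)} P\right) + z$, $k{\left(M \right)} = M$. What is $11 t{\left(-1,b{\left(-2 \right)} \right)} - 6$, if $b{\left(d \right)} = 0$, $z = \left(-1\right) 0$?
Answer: $60$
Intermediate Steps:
$z = 0$
$t{\left(l,P \right)} = 6 - 2 P l$ ($t{\left(l,P \right)} = 6 - \left(\left(P l + l P\right) + 0\right) = 6 - \left(\left(P l + P l\right) + 0\right) = 6 - \left(2 P l + 0\right) = 6 - 2 P l$)
$11 t{\left(-1,b{\left(-2 \right)} \right)} - 6 = 11 \left(6 - 0 \left(-1\right)\right) - 6 = 11 \left(6 + 0\right) - 6 = 11 \cdot 6 - 6 = 66 - 6 = 60$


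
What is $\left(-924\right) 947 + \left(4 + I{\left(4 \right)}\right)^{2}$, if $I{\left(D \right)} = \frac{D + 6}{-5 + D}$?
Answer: $-874992$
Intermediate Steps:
$I{\left(D \right)} = \frac{6 + D}{-5 + D}$
$\left(-924\right) 947 + \left(4 + I{\left(4 \right)}\right)^{2} = \left(-924\right) 947 + \left(4 + \frac{6 + 4}{-5 + 4}\right)^{2} = -875028 + \left(4 + \frac{1}{-1} \cdot 10\right)^{2} = -875028 + \left(4 - 10\right)^{2} = -875028 + \left(-6\right)^{2} = -875028 + 36 = -874992$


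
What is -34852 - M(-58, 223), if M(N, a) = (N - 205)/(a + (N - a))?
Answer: -2021679/58 ≈ -34857.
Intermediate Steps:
M(N, a) = (-205 + N)/N
-34852 - M(-58, 223) = -34852 - (-205 - 58)/(-58) = -34852 - (-1)*(-263)/58 = -34852 - 1*263/58 = -34852 - 263/58 = -2021679/58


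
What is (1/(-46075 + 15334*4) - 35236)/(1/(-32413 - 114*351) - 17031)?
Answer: 38946648366065/18824508176118 ≈ 2.0689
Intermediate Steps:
(1/(-46075 + 15334*4) - 35236)/(1/(-32413 - 114*351) - 17031) = (1/(-46075 + 61336) - 35236)/(1/(-32413 - 40014) - 17031) = (1/15261 - 35236)/(1/(-72427) - 17031) = (1/15261 - 35236)/(-1/72427 - 17031) = -537736595/(15261*(-1233504238/72427)) = -537736595/15261*(-72427/1233504238) = 38946648366065/18824508176118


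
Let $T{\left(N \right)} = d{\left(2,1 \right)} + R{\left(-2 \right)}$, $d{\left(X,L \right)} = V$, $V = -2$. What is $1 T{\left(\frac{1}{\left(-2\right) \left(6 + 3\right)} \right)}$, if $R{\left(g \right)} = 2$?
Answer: $0$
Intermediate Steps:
$d{\left(X,L \right)} = -2$
$T{\left(N \right)} = 0$ ($T{\left(N \right)} = -2 + 2 = 0$)
$1 T{\left(\frac{1}{\left(-2\right) \left(6 + 3\right)} \right)} = 1 \cdot 0 = 0$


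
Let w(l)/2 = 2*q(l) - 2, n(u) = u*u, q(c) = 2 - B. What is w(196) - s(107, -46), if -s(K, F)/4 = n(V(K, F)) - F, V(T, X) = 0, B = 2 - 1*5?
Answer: 200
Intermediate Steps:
B = -3 (B = 2 - 5 = -3)
q(c) = 5 (q(c) = 2 - 1*(-3) = 2 + 3 = 5)
n(u) = u²
w(l) = 16 (w(l) = 2*(2*5 - 2) = 2*(10 - 2) = 2*8 = 16)
s(K, F) = 4*F (s(K, F) = -4*(0² - F) = -4*(0 - F) = -(-4)*F = 4*F)
w(196) - s(107, -46) = 16 - 4*(-46) = 16 - 1*(-184) = 16 + 184 = 200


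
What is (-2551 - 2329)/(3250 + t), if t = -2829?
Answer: -4880/421 ≈ -11.591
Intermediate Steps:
(-2551 - 2329)/(3250 + t) = (-2551 - 2329)/(3250 - 2829) = -4880/421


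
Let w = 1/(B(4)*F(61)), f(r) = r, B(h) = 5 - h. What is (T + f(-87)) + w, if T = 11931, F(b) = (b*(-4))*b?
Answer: 176286095/14884 ≈ 11844.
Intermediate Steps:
F(b) = -4*b² (F(b) = (-4*b)*b = -4*b²)
w = -1/14884 (w = 1/((5 - 1*4)*(-4*61²)) = 1/((5 - 4)*(-4*3721)) = 1/(1*(-14884)) = 1/(-14884) = -1/14884 ≈ -6.7186e-5)
(T + f(-87)) + w = (11931 - 87) - 1/14884 = 11844 - 1/14884 = 176286095/14884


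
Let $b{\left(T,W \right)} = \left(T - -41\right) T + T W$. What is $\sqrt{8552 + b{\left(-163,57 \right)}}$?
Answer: $\sqrt{19147} \approx 138.37$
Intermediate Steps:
$b{\left(T,W \right)} = T W + T \left(41 + T\right)$ ($b{\left(T,W \right)} = \left(T + 41\right) T + T W = \left(41 + T\right) T + T W = T \left(41 + T\right) + T W = T W + T \left(41 + T\right)$)
$\sqrt{8552 + b{\left(-163,57 \right)}} = \sqrt{8552 - 163 \left(41 - 163 + 57\right)} = \sqrt{8552 - -10595} = \sqrt{8552 + 10595} = \sqrt{19147}$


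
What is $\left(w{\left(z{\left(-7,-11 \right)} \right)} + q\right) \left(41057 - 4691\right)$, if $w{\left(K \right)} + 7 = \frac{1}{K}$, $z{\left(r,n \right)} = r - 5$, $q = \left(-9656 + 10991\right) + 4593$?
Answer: $\frac{430640111}{2} \approx 2.1532 \cdot 10^{8}$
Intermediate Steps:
$q = 5928$ ($q = 1335 + 4593 = 5928$)
$z{\left(r,n \right)} = -5 + r$
$w{\left(K \right)} = -7 + \frac{1}{K}$
$\left(w{\left(z{\left(-7,-11 \right)} \right)} + q\right) \left(41057 - 4691\right) = \left(\left(-7 + \frac{1}{-5 - 7}\right) + 5928\right) \left(41057 - 4691\right) = \left(\left(-7 + \frac{1}{-12}\right) + 5928\right) 36366 = \left(\left(-7 - \frac{1}{12}\right) + 5928\right) 36366 = \left(- \frac{85}{12} + 5928\right) 36366 = \frac{71051}{12} \cdot 36366 = \frac{430640111}{2}$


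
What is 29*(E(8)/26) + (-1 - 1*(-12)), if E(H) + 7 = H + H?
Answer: 547/26 ≈ 21.038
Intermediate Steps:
E(H) = -7 + 2*H (E(H) = -7 + (H + H) = -7 + 2*H)
29*(E(8)/26) + (-1 - 1*(-12)) = 29*((-7 + 2*8)/26) + (-1 - 1*(-12)) = 29*((-7 + 16)*(1/26)) + (-1 + 12) = 29*(9*(1/26)) + 11 = 29*(9/26) + 11 = 261/26 + 11 = 547/26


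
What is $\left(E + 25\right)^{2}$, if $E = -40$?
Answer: $225$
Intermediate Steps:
$\left(E + 25\right)^{2} = \left(-40 + 25\right)^{2} = \left(-15\right)^{2} = 225$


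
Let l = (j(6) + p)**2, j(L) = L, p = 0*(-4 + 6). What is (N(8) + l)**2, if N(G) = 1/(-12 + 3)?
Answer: 104329/81 ≈ 1288.0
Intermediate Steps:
p = 0 (p = 0*2 = 0)
N(G) = -1/9 (N(G) = 1/(-9) = -1/9)
l = 36 (l = (6 + 0)**2 = 6**2 = 36)
(N(8) + l)**2 = (-1/9 + 36)**2 = (323/9)**2 = 104329/81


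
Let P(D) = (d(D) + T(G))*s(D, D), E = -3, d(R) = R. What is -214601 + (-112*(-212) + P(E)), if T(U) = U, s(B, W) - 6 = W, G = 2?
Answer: -190860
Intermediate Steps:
s(B, W) = 6 + W
P(D) = (2 + D)*(6 + D) (P(D) = (D + 2)*(6 + D) = (2 + D)*(6 + D))
-214601 + (-112*(-212) + P(E)) = -214601 + (-112*(-212) + (2 - 3)*(6 - 3)) = -214601 + (23744 - 1*3) = -214601 + (23744 - 3) = -214601 + 23741 = -190860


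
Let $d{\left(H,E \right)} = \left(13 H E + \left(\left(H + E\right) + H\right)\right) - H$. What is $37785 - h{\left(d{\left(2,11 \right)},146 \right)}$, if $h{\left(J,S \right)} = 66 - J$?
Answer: $38018$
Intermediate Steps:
$d{\left(H,E \right)} = E + H + 13 E H$ ($d{\left(H,E \right)} = \left(13 E H + \left(\left(E + H\right) + H\right)\right) - H = \left(13 E H + \left(E + 2 H\right)\right) - H = \left(E + 2 H + 13 E H\right) - H = E + H + 13 E H$)
$37785 - h{\left(d{\left(2,11 \right)},146 \right)} = 37785 - \left(66 - \left(11 + 2 + 13 \cdot 11 \cdot 2\right)\right) = 37785 - \left(66 - \left(11 + 2 + 286\right)\right) = 37785 - \left(66 - 299\right) = 37785 - -233 = 37785 + 233 = 38018$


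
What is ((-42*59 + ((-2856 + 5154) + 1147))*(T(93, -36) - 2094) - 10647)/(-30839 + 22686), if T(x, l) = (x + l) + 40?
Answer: 1941746/8153 ≈ 238.16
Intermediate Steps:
T(x, l) = 40 + l + x (T(x, l) = (l + x) + 40 = 40 + l + x)
((-42*59 + ((-2856 + 5154) + 1147))*(T(93, -36) - 2094) - 10647)/(-30839 + 22686) = ((-42*59 + ((-2856 + 5154) + 1147))*((40 - 36 + 93) - 2094) - 10647)/(-30839 + 22686) = ((-2478 + (2298 + 1147))*(97 - 2094) - 10647)/(-8153) = ((-2478 + 3445)*(-1997) - 10647)*(-1/8153) = (967*(-1997) - 10647)*(-1/8153) = (-1931099 - 10647)*(-1/8153) = -1941746*(-1/8153) = 1941746/8153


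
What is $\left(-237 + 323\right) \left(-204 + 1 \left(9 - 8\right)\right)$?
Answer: $-17458$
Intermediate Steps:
$\left(-237 + 323\right) \left(-204 + 1 \left(9 - 8\right)\right) = 86 \left(-204 + 1 \cdot 1\right) = 86 \left(-204 + 1\right) = 86 \left(-203\right) = -17458$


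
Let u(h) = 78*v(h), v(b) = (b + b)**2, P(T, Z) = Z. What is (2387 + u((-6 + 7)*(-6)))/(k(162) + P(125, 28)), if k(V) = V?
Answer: 13619/190 ≈ 71.679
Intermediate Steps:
v(b) = 4*b**2 (v(b) = (2*b)**2 = 4*b**2)
u(h) = 312*h**2 (u(h) = 78*(4*h**2) = 312*h**2)
(2387 + u((-6 + 7)*(-6)))/(k(162) + P(125, 28)) = (2387 + 312*((-6 + 7)*(-6))**2)/(162 + 28) = (2387 + 312*(1*(-6))**2)/190 = (2387 + 312*(-6)**2)*(1/190) = (2387 + 312*36)*(1/190) = (2387 + 11232)*(1/190) = 13619*(1/190) = 13619/190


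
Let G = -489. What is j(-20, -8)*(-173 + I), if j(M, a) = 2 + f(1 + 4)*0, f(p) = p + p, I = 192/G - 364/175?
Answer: -1430102/4075 ≈ -350.95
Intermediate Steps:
I = -10076/4075 (I = 192/(-489) - 364/175 = 192*(-1/489) - 364*1/175 = -64/163 - 52/25 = -10076/4075 ≈ -2.4726)
f(p) = 2*p
j(M, a) = 2 (j(M, a) = 2 + (2*(1 + 4))*0 = 2 + (2*5)*0 = 2 + 10*0 = 2 + 0 = 2)
j(-20, -8)*(-173 + I) = 2*(-173 - 10076/4075) = 2*(-715051/4075) = -1430102/4075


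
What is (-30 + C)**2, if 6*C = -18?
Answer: 1089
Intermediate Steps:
C = -3 (C = (1/6)*(-18) = -3)
(-30 + C)**2 = (-30 - 3)**2 = (-33)**2 = 1089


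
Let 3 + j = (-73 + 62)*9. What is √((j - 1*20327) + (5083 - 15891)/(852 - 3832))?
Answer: 9*I*√139957935/745 ≈ 142.92*I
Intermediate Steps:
j = -102 (j = -3 + (-73 + 62)*9 = -3 - 11*9 = -3 - 99 = -102)
√((j - 1*20327) + (5083 - 15891)/(852 - 3832)) = √((-102 - 1*20327) + (5083 - 15891)/(852 - 3832)) = √((-102 - 20327) - 10808/(-2980)) = √(-20429 - 10808*(-1/2980)) = √(-20429 + 2702/745) = √(-15216903/745) = 9*I*√139957935/745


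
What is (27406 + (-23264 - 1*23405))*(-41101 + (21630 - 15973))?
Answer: 682757772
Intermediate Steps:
(27406 + (-23264 - 1*23405))*(-41101 + (21630 - 15973)) = (27406 + (-23264 - 23405))*(-41101 + 5657) = (27406 - 46669)*(-35444) = -19263*(-35444) = 682757772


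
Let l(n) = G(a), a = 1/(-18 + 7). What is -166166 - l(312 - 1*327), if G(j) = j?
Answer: -1827825/11 ≈ -1.6617e+5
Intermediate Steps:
a = -1/11 (a = 1/(-11) = -1/11 ≈ -0.090909)
l(n) = -1/11
-166166 - l(312 - 1*327) = -166166 - 1*(-1/11) = -166166 + 1/11 = -1827825/11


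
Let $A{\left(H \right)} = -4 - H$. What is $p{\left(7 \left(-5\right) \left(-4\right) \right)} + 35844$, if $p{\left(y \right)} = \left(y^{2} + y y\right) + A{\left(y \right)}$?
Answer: $74900$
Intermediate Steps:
$p{\left(y \right)} = -4 - y + 2 y^{2}$ ($p{\left(y \right)} = \left(y^{2} + y y\right) - \left(4 + y\right) = \left(y^{2} + y^{2}\right) - \left(4 + y\right) = 2 y^{2} - \left(4 + y\right) = -4 - y + 2 y^{2}$)
$p{\left(7 \left(-5\right) \left(-4\right) \right)} + 35844 = \left(-4 - 7 \left(-5\right) \left(-4\right) + 2 \left(7 \left(-5\right) \left(-4\right)\right)^{2}\right) + 35844 = \left(-4 - \left(-35\right) \left(-4\right) + 2 \left(\left(-35\right) \left(-4\right)\right)^{2}\right) + 35844 = \left(-4 - 140 + 2 \cdot 140^{2}\right) + 35844 = \left(-4 - 140 + 2 \cdot 19600\right) + 35844 = \left(-4 - 140 + 39200\right) + 35844 = 39056 + 35844 = 74900$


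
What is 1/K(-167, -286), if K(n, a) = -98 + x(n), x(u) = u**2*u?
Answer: -1/4657561 ≈ -2.1470e-7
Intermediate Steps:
x(u) = u**3
K(n, a) = -98 + n**3
1/K(-167, -286) = 1/(-98 + (-167)**3) = 1/(-98 - 4657463) = 1/(-4657561) = -1/4657561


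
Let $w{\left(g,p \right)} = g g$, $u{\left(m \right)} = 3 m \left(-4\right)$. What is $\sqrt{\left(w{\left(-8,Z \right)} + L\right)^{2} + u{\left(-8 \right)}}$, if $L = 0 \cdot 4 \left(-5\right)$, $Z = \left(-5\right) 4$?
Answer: $4 \sqrt{262} \approx 64.746$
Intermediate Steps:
$Z = -20$
$u{\left(m \right)} = - 12 m$
$w{\left(g,p \right)} = g^{2}$
$L = 0$ ($L = 0 \left(-5\right) = 0$)
$\sqrt{\left(w{\left(-8,Z \right)} + L\right)^{2} + u{\left(-8 \right)}} = \sqrt{\left(\left(-8\right)^{2} + 0\right)^{2} - -96} = \sqrt{\left(64 + 0\right)^{2} + 96} = \sqrt{64^{2} + 96} = \sqrt{4096 + 96} = \sqrt{4192} = 4 \sqrt{262}$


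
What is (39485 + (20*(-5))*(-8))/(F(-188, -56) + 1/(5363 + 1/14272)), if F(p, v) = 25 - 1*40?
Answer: -3083443590045/1148096783 ≈ -2685.7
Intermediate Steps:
F(p, v) = -15 (F(p, v) = 25 - 40 = -15)
(39485 + (20*(-5))*(-8))/(F(-188, -56) + 1/(5363 + 1/14272)) = (39485 + (20*(-5))*(-8))/(-15 + 1/(5363 + 1/14272)) = (39485 - 100*(-8))/(-15 + 1/(5363 + 1/14272)) = (39485 + 800)/(-15 + 1/(76540737/14272)) = 40285/(-15 + 14272/76540737) = 40285/(-1148096783/76540737) = 40285*(-76540737/1148096783) = -3083443590045/1148096783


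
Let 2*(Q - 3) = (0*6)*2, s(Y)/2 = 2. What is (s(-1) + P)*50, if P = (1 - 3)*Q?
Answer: -100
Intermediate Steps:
s(Y) = 4 (s(Y) = 2*2 = 4)
Q = 3 (Q = 3 + ((0*6)*2)/2 = 3 + (0*2)/2 = 3 + (½)*0 = 3 + 0 = 3)
P = -6 (P = (1 - 3)*3 = -2*3 = -6)
(s(-1) + P)*50 = (4 - 6)*50 = -2*50 = -100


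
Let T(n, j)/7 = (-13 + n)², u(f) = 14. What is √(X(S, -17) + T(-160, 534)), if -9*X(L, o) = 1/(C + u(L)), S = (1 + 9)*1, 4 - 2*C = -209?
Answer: √109513293205/723 ≈ 457.71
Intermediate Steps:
C = 213/2 (C = 2 - ½*(-209) = 2 + 209/2 = 213/2 ≈ 106.50)
T(n, j) = 7*(-13 + n)²
S = 10 (S = 10*1 = 10)
X(L, o) = -2/2169 (X(L, o) = -1/(9*(213/2 + 14)) = -1/(9*241/2) = -⅑*2/241 = -2/2169)
√(X(S, -17) + T(-160, 534)) = √(-2/2169 + 7*(-13 - 160)²) = √(-2/2169 + 7*(-173)²) = √(-2/2169 + 7*29929) = √(-2/2169 + 209503) = √(454412005/2169) = √109513293205/723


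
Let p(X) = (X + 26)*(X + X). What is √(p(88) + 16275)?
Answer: √36339 ≈ 190.63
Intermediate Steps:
p(X) = 2*X*(26 + X) (p(X) = (26 + X)*(2*X) = 2*X*(26 + X))
√(p(88) + 16275) = √(2*88*(26 + 88) + 16275) = √(2*88*114 + 16275) = √(20064 + 16275) = √36339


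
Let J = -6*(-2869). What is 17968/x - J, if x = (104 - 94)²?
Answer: -425858/25 ≈ -17034.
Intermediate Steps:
x = 100 (x = 10² = 100)
J = 17214
17968/x - J = 17968/100 - 1*17214 = 17968*(1/100) - 17214 = 4492/25 - 17214 = -425858/25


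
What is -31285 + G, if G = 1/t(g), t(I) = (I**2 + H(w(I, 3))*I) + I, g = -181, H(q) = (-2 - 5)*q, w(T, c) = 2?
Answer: -1098541489/35114 ≈ -31285.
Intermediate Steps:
H(q) = -7*q
t(I) = I**2 - 13*I (t(I) = (I**2 + (-7*2)*I) + I = (I**2 - 14*I) + I = I**2 - 13*I)
G = 1/35114 (G = 1/(-181*(-13 - 181)) = 1/(-181*(-194)) = 1/35114 ≈ 2.8479e-5)
-31285 + G = -31285 + 1/35114 = -1098541489/35114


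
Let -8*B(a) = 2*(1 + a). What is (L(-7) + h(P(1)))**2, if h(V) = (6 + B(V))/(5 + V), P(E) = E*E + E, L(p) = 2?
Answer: 121/16 ≈ 7.5625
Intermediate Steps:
B(a) = -1/4 - a/4 (B(a) = -(1 + a)/4 = -(2 + 2*a)/8 = -1/4 - a/4)
P(E) = E + E**2 (P(E) = E**2 + E = E + E**2)
h(V) = (23/4 - V/4)/(5 + V) (h(V) = (6 + (-1/4 - V/4))/(5 + V) = (23/4 - V/4)/(5 + V))
(L(-7) + h(P(1)))**2 = (2 + (23 - (1 + 1))/(4*(5 + 1*(1 + 1))))**2 = (2 + (23 - 2)/(4*(5 + 1*2)))**2 = (2 + (23 - 1*2)/(4*(5 + 2)))**2 = (2 + (1/4)*(23 - 2)/7)**2 = (2 + (1/4)*(1/7)*21)**2 = (2 + 3/4)**2 = (11/4)**2 = 121/16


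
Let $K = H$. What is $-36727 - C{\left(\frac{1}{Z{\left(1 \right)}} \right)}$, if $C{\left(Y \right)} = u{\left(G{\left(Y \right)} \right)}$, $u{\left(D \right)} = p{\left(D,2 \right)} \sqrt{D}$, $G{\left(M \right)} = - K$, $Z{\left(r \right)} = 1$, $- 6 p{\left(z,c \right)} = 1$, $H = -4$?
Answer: $- \frac{110180}{3} \approx -36727.0$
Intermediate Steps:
$K = -4$
$p{\left(z,c \right)} = - \frac{1}{6}$ ($p{\left(z,c \right)} = \left(- \frac{1}{6}\right) 1 = - \frac{1}{6}$)
$G{\left(M \right)} = 4$ ($G{\left(M \right)} = \left(-1\right) \left(-4\right) = 4$)
$u{\left(D \right)} = - \frac{\sqrt{D}}{6}$
$C{\left(Y \right)} = - \frac{1}{3}$ ($C{\left(Y \right)} = - \frac{\sqrt{4}}{6} = \left(- \frac{1}{6}\right) 2 = - \frac{1}{3}$)
$-36727 - C{\left(\frac{1}{Z{\left(1 \right)}} \right)} = -36727 - - \frac{1}{3} = -36727 + \frac{1}{3} = - \frac{110180}{3}$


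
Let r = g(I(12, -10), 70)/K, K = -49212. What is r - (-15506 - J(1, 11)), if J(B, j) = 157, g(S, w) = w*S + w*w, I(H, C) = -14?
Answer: 192700909/12303 ≈ 15663.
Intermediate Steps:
g(S, w) = w² + S*w (g(S, w) = S*w + w² = w² + S*w)
r = -980/12303 (r = (70*(-14 + 70))/(-49212) = (70*56)*(-1/49212) = 3920*(-1/49212) = -980/12303 ≈ -0.079655)
r - (-15506 - J(1, 11)) = -980/12303 - (-15506 - 1*157) = -980/12303 - (-15506 - 157) = -980/12303 - 1*(-15663) = -980/12303 + 15663 = 192700909/12303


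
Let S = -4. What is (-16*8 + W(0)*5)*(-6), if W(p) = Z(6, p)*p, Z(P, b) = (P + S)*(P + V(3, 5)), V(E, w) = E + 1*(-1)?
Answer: 768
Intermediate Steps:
V(E, w) = -1 + E (V(E, w) = E - 1 = -1 + E)
Z(P, b) = (-4 + P)*(2 + P) (Z(P, b) = (P - 4)*(P + (-1 + 3)) = (-4 + P)*(P + 2) = (-4 + P)*(2 + P))
W(p) = 16*p (W(p) = (-8 + 6**2 - 2*6)*p = (-8 + 36 - 12)*p = 16*p)
(-16*8 + W(0)*5)*(-6) = (-16*8 + (16*0)*5)*(-6) = (-128 + 0*5)*(-6) = (-128 + 0)*(-6) = -128*(-6) = 768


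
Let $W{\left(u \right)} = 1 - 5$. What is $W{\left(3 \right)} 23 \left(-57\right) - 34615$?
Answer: $-29371$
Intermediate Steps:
$W{\left(u \right)} = -4$
$W{\left(3 \right)} 23 \left(-57\right) - 34615 = \left(-4\right) 23 \left(-57\right) - 34615 = \left(-92\right) \left(-57\right) - 34615 = 5244 - 34615 = -29371$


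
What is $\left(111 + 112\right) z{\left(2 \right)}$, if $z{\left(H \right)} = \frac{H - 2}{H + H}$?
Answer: $0$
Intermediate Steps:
$z{\left(H \right)} = \frac{-2 + H}{2 H}$
$\left(111 + 112\right) z{\left(2 \right)} = \left(111 + 112\right) \frac{-2 + 2}{2 \cdot 2} = 223 \cdot \frac{1}{2} \cdot \frac{1}{2} \cdot 0 = 223 \cdot 0 = 0$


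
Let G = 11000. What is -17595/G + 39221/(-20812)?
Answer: -3625537/1040600 ≈ -3.4841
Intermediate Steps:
-17595/G + 39221/(-20812) = -17595/11000 + 39221/(-20812) = -17595*1/11000 + 39221*(-1/20812) = -3519/2200 - 39221/20812 = -3625537/1040600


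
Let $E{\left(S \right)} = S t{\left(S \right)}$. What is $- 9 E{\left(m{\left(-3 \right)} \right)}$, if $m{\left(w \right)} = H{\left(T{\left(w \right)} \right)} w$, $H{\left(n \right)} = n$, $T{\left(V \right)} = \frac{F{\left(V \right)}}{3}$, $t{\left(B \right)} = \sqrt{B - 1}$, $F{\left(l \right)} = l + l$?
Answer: $- 54 \sqrt{5} \approx -120.75$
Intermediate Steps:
$F{\left(l \right)} = 2 l$
$t{\left(B \right)} = \sqrt{-1 + B}$
$T{\left(V \right)} = \frac{2 V}{3}$
$m{\left(w \right)} = \frac{2 w^{2}}{3}$ ($m{\left(w \right)} = \frac{2 w}{3} w = \frac{2 w^{2}}{3}$)
$E{\left(S \right)} = S \sqrt{-1 + S}$
$- 9 E{\left(m{\left(-3 \right)} \right)} = - 9 \frac{2 \left(-3\right)^{2}}{3} \sqrt{-1 + \frac{2 \left(-3\right)^{2}}{3}} = - 9 \cdot \frac{2}{3} \cdot 9 \sqrt{-1 + \frac{2}{3} \cdot 9} = - 9 \cdot 6 \sqrt{-1 + 6} = - 9 \cdot 6 \sqrt{5} = - 54 \sqrt{5}$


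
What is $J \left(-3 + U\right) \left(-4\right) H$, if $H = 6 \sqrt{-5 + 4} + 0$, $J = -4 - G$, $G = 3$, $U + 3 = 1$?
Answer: $- 840 i \approx - 840.0 i$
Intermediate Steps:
$U = -2$ ($U = -3 + 1 = -2$)
$J = -7$ ($J = -4 - 3 = -7$)
$H = 6 i$ ($H = 6 \sqrt{-1} + 0 = 6 i + 0 = 6 i \approx 6.0 i$)
$J \left(-3 + U\right) \left(-4\right) H = - 7 \left(-3 - 2\right) \left(-4\right) 6 i = - 7 \left(\left(-5\right) \left(-4\right)\right) 6 i = \left(-7\right) 20 \cdot 6 i = - 140 \cdot 6 i = - 840 i$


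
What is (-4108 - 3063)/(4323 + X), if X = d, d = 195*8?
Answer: -7171/5883 ≈ -1.2189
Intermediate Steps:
d = 1560
X = 1560
(-4108 - 3063)/(4323 + X) = (-4108 - 3063)/(4323 + 1560) = -7171/5883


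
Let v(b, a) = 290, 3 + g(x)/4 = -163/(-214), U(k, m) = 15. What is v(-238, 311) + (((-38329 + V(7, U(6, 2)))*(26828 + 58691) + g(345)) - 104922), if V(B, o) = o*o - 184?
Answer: -350366804086/107 ≈ -3.2745e+9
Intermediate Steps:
V(B, o) = -184 + o**2 (V(B, o) = o**2 - 184 = -184 + o**2)
g(x) = -958/107 (g(x) = -12 + 4*(-163/(-214)) = -12 + 4*(-163*(-1/214)) = -12 + 4*(163/214) = -12 + 326/107 = -958/107)
v(-238, 311) + (((-38329 + V(7, U(6, 2)))*(26828 + 58691) + g(345)) - 104922) = 290 + (((-38329 + (-184 + 15**2))*(26828 + 58691) - 958/107) - 104922) = 290 + (((-38329 + (-184 + 225))*85519 - 958/107) - 104922) = 290 + (((-38329 + 41)*85519 - 958/107) - 104922) = 290 + ((-38288*85519 - 958/107) - 104922) = 290 + ((-3274351472 - 958/107) - 104922) = 290 + (-350355608462/107 - 104922) = 290 - 350366835116/107 = -350366804086/107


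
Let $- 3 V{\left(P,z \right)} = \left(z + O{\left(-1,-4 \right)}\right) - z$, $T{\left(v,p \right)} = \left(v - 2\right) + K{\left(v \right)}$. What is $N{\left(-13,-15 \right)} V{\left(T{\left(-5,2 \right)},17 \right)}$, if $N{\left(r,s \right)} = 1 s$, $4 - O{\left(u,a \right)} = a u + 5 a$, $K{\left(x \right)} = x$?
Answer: $100$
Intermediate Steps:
$O{\left(u,a \right)} = 4 - 5 a - a u$ ($O{\left(u,a \right)} = 4 - \left(a u + 5 a\right) = 4 - \left(5 a + a u\right) = 4 - 5 a - a u$)
$T{\left(v,p \right)} = -2 + 2 v$ ($T{\left(v,p \right)} = \left(v - 2\right) + v = \left(-2 + v\right) + v = -2 + 2 v$)
$N{\left(r,s \right)} = s$
$V{\left(P,z \right)} = - \frac{20}{3}$ ($V{\left(P,z \right)} = - \frac{\left(z - \left(-24 + 4\right)\right) - z}{3} = - \frac{\left(z + \left(4 + 20 - 4\right)\right) - z}{3} = - \frac{\left(z + 20\right) - z}{3} = - \frac{\left(20 + z\right) - z}{3} = \left(- \frac{1}{3}\right) 20 = - \frac{20}{3}$)
$N{\left(-13,-15 \right)} V{\left(T{\left(-5,2 \right)},17 \right)} = \left(-15\right) \left(- \frac{20}{3}\right) = 100$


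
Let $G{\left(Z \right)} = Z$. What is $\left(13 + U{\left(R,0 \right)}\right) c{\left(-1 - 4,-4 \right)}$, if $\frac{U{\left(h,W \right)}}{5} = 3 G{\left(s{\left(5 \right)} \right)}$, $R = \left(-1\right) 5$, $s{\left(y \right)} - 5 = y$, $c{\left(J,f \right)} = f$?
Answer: $-652$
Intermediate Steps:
$s{\left(y \right)} = 5 + y$
$R = -5$
$U{\left(h,W \right)} = 150$ ($U{\left(h,W \right)} = 5 \cdot 3 \left(5 + 5\right) = 5 \cdot 3 \cdot 10 = 5 \cdot 30 = 150$)
$\left(13 + U{\left(R,0 \right)}\right) c{\left(-1 - 4,-4 \right)} = \left(13 + 150\right) \left(-4\right) = 163 \left(-4\right) = -652$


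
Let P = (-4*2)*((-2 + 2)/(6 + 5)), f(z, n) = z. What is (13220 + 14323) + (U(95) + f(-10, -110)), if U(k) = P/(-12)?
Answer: 27533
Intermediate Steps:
P = 0 (P = -0/11 = -8*0 = 0)
U(k) = 0 (U(k) = 0/(-12) = 0*(-1/12) = 0)
(13220 + 14323) + (U(95) + f(-10, -110)) = (13220 + 14323) + (0 - 10) = 27543 - 10 = 27533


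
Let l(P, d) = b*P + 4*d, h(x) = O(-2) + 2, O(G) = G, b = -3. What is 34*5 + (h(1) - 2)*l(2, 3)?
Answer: 158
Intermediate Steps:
h(x) = 0 (h(x) = -2 + 2 = 0)
l(P, d) = -3*P + 4*d
34*5 + (h(1) - 2)*l(2, 3) = 34*5 + (0 - 2)*(-3*2 + 4*3) = 170 - 2*(-6 + 12) = 170 - 2*6 = 170 - 12 = 158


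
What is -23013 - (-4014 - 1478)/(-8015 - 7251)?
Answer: -175660975/7633 ≈ -23013.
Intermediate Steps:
-23013 - (-4014 - 1478)/(-8015 - 7251) = -23013 - (-5492)/(-15266) = -23013 - (-5492)*(-1)/15266 = -23013 - 1*2746/7633 = -23013 - 2746/7633 = -175660975/7633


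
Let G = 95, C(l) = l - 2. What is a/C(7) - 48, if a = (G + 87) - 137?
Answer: -39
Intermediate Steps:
C(l) = -2 + l
a = 45 (a = (95 + 87) - 137 = 182 - 137 = 45)
a/C(7) - 48 = 45/(-2 + 7) - 48 = 45/5 - 48 = 45*(⅕) - 48 = 9 - 48 = -39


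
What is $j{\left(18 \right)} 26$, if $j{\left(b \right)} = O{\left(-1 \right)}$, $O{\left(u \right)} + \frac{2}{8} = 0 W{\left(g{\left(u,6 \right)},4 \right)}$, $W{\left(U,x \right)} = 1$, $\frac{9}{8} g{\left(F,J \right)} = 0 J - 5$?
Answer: $- \frac{13}{2} \approx -6.5$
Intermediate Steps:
$g{\left(F,J \right)} = - \frac{40}{9}$ ($g{\left(F,J \right)} = \frac{8 \left(0 J - 5\right)}{9} = \frac{8 \left(0 - 5\right)}{9} = \frac{8}{9} \left(-5\right) = - \frac{40}{9}$)
$O{\left(u \right)} = - \frac{1}{4}$ ($O{\left(u \right)} = - \frac{1}{4} + 0 \cdot 1 = - \frac{1}{4} + 0 = - \frac{1}{4}$)
$j{\left(b \right)} = - \frac{1}{4}$
$j{\left(18 \right)} 26 = \left(- \frac{1}{4}\right) 26 = - \frac{13}{2}$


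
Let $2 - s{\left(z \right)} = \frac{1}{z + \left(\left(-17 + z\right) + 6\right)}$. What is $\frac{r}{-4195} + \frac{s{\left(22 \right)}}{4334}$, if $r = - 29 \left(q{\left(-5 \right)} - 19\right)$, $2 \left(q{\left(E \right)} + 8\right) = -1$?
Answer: $- \frac{11378737}{59997729} \approx -0.18965$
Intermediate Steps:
$q{\left(E \right)} = - \frac{17}{2}$ ($q{\left(E \right)} = -8 + \frac{1}{2} \left(-1\right) = -8 - \frac{1}{2} = - \frac{17}{2}$)
$s{\left(z \right)} = 2 - \frac{1}{-11 + 2 z}$ ($s{\left(z \right)} = 2 - \frac{1}{z + \left(\left(-17 + z\right) + 6\right)} = 2 - \frac{1}{z + \left(-11 + z\right)} = 2 - \frac{1}{-11 + 2 z}$)
$r = \frac{1595}{2}$ ($r = - 29 \left(- \frac{17}{2} - 19\right) = \left(-29\right) \left(- \frac{55}{2}\right) = \frac{1595}{2} \approx 797.5$)
$\frac{r}{-4195} + \frac{s{\left(22 \right)}}{4334} = \frac{1595}{2 \left(-4195\right)} + \frac{\frac{1}{-11 + 2 \cdot 22} \left(-23 + 4 \cdot 22\right)}{4334} = \frac{1595}{2} \left(- \frac{1}{4195}\right) + \frac{-23 + 88}{-11 + 44} \cdot \frac{1}{4334} = - \frac{319}{1678} + \frac{1}{33} \cdot 65 \cdot \frac{1}{4334} = - \frac{319}{1678} + \frac{65}{33} \cdot \frac{1}{4334} = - \frac{319}{1678} + \frac{65}{143022} = - \frac{11378737}{59997729}$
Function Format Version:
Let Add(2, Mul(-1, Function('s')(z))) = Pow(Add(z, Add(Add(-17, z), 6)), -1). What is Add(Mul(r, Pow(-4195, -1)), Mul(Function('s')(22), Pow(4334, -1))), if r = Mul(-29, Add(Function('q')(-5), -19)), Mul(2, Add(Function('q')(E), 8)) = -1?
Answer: Rational(-11378737, 59997729) ≈ -0.18965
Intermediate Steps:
Function('q')(E) = Rational(-17, 2) (Function('q')(E) = Add(-8, Mul(Rational(1, 2), -1)) = Add(-8, Rational(-1, 2)) = Rational(-17, 2))
Function('s')(z) = Add(2, Mul(-1, Pow(Add(-11, Mul(2, z)), -1))) (Function('s')(z) = Add(2, Mul(-1, Pow(Add(z, Add(Add(-17, z), 6)), -1))) = Add(2, Mul(-1, Pow(Add(z, Add(-11, z)), -1))) = Add(2, Mul(-1, Pow(Add(-11, Mul(2, z)), -1))))
r = Rational(1595, 2) (r = Mul(-29, Add(Rational(-17, 2), -19)) = Mul(-29, Rational(-55, 2)) = Rational(1595, 2) ≈ 797.50)
Add(Mul(r, Pow(-4195, -1)), Mul(Function('s')(22), Pow(4334, -1))) = Add(Mul(Rational(1595, 2), Pow(-4195, -1)), Mul(Mul(Pow(Add(-11, Mul(2, 22)), -1), Add(-23, Mul(4, 22))), Pow(4334, -1))) = Add(Mul(Rational(1595, 2), Rational(-1, 4195)), Mul(Mul(Pow(Add(-11, 44), -1), Add(-23, 88)), Rational(1, 4334))) = Add(Rational(-319, 1678), Mul(Mul(Pow(33, -1), 65), Rational(1, 4334))) = Add(Rational(-319, 1678), Mul(Mul(Rational(1, 33), 65), Rational(1, 4334))) = Add(Rational(-319, 1678), Mul(Rational(65, 33), Rational(1, 4334))) = Add(Rational(-319, 1678), Rational(65, 143022)) = Rational(-11378737, 59997729)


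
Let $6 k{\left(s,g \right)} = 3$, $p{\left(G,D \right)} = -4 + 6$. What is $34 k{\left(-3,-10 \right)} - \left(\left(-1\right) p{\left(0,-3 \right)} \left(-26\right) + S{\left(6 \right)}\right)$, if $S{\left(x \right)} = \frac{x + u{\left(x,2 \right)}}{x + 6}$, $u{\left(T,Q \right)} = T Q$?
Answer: $- \frac{73}{2} \approx -36.5$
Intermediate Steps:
$p{\left(G,D \right)} = 2$
$k{\left(s,g \right)} = \frac{1}{2}$ ($k{\left(s,g \right)} = \frac{1}{6} \cdot 3 = \frac{1}{2}$)
$u{\left(T,Q \right)} = Q T$
$S{\left(x \right)} = \frac{3 x}{6 + x}$ ($S{\left(x \right)} = \frac{x + 2 x}{x + 6} = \frac{3 x}{6 + x}$)
$34 k{\left(-3,-10 \right)} - \left(\left(-1\right) p{\left(0,-3 \right)} \left(-26\right) + S{\left(6 \right)}\right) = 34 \cdot \frac{1}{2} - \left(52 + 3 \cdot 6 \frac{1}{6 + 6}\right) = 17 - \left(52 + 3 \cdot 6 \cdot \frac{1}{12}\right) = 17 - \frac{107}{2} = - \frac{73}{2}$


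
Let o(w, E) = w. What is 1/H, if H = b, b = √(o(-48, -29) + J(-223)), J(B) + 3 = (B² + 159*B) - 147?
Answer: √14074/14074 ≈ 0.0084293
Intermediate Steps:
J(B) = -150 + B² + 159*B (J(B) = -3 + ((B² + 159*B) - 147) = -3 + (-147 + B² + 159*B) = -150 + B² + 159*B)
b = √14074 (b = √(-48 + (-150 + (-223)² + 159*(-223))) = √(-48 + (-150 + 49729 - 35457)) = √(-48 + 14122) = √14074 ≈ 118.63)
H = √14074 ≈ 118.63
1/H = 1/(√14074) = √14074/14074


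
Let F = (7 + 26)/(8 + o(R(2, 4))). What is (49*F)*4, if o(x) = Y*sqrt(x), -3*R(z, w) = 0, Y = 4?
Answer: 1617/2 ≈ 808.50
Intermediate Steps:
R(z, w) = 0 (R(z, w) = -1/3*0 = 0)
o(x) = 4*sqrt(x)
F = 33/8 (F = (7 + 26)/(8 + 4*sqrt(0)) = 33/(8 + 4*0) = 33/(8 + 0) = 33/8 ≈ 4.1250)
(49*F)*4 = (49*(33/8))*4 = (1617/8)*4 = 1617/2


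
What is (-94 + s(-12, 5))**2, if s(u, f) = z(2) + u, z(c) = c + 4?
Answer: 10000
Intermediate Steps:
z(c) = 4 + c
s(u, f) = 6 + u (s(u, f) = (4 + 2) + u = 6 + u)
(-94 + s(-12, 5))**2 = (-94 + (6 - 12))**2 = (-94 - 6)**2 = (-100)**2 = 10000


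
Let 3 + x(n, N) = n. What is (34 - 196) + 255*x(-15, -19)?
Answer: -4752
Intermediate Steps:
x(n, N) = -3 + n
(34 - 196) + 255*x(-15, -19) = (34 - 196) + 255*(-3 - 15) = -162 + 255*(-18) = -162 - 4590 = -4752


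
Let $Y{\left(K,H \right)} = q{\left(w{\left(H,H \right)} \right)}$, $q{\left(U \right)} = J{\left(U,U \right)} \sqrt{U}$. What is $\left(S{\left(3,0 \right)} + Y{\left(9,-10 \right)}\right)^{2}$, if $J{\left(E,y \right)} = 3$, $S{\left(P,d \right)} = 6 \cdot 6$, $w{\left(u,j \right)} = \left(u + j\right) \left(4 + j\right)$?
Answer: $2376 + 432 \sqrt{30} \approx 4742.2$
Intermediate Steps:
$w{\left(u,j \right)} = \left(4 + j\right) \left(j + u\right)$ ($w{\left(u,j \right)} = \left(j + u\right) \left(4 + j\right) = \left(4 + j\right) \left(j + u\right)$)
$S{\left(P,d \right)} = 36$
$q{\left(U \right)} = 3 \sqrt{U}$
$Y{\left(K,H \right)} = 3 \sqrt{2 H^{2} + 8 H}$ ($Y{\left(K,H \right)} = 3 \sqrt{H^{2} + 4 H + 4 H + H H} = 3 \sqrt{H^{2} + 4 H + 4 H + H^{2}} = 3 \sqrt{2 H^{2} + 8 H}$)
$\left(S{\left(3,0 \right)} + Y{\left(9,-10 \right)}\right)^{2} = \left(36 + 3 \sqrt{2} \sqrt{- 10 \left(4 - 10\right)}\right)^{2} = \left(36 + 3 \sqrt{2} \sqrt{\left(-10\right) \left(-6\right)}\right)^{2} = \left(36 + 3 \sqrt{2} \sqrt{60}\right)^{2} = \left(36 + 3 \sqrt{2} \cdot 2 \sqrt{15}\right)^{2} = \left(36 + 6 \sqrt{30}\right)^{2}$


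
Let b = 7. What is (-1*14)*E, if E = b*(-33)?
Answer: 3234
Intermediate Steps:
E = -231 (E = 7*(-33) = -231)
(-1*14)*E = -1*14*(-231) = -14*(-231) = 3234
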